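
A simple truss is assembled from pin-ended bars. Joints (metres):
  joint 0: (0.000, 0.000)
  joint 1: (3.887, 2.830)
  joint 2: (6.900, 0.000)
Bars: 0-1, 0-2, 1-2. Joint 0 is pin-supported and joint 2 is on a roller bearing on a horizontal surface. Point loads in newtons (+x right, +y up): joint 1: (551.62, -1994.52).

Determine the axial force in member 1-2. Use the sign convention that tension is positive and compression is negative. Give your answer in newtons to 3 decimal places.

N=3 nodes, M=3 members, R=3 reactions → 2N=6, M+R=6
member 0 (0-1): L=4.8081, (cx,cy)=(0.8084,0.5886)
member 1 (0-2): L=6.9000, (cx,cy)=(1.0000,0.0000)
member 2 (1-2): L=4.1337, (cx,cy)=(0.7289,-0.6846)
solve A·x = −loads:
  F[0-1] = -1095.3193 N (compression)
  F[0-2] = +1437.1092 N (tension)
  F[1-2] = -1971.6254 N (compression)
  Rx@0 = -551.6200 N
  Ry@0 = +644.6963 N
  Ry@2 = +1349.8237 N

-1971.625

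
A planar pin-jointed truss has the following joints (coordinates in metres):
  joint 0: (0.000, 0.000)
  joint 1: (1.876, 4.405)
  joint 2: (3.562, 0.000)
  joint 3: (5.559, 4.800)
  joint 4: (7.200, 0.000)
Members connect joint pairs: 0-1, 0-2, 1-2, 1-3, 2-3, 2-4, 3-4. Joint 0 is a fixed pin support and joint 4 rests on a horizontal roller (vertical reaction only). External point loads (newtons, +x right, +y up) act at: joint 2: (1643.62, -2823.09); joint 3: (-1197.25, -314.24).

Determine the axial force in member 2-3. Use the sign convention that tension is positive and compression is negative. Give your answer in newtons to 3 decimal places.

777.819

N=5 nodes, M=7 members, R=3 reactions → 2N=10, M+R=10
member 0 (0-1): L=4.7878, (cx,cy)=(0.3918,0.9200)
member 1 (0-2): L=3.5620, (cx,cy)=(1.0000,0.0000)
member 2 (1-2): L=4.7166, (cx,cy)=(0.3575,-0.9339)
member 3 (1-3): L=3.7041, (cx,cy)=(0.9943,0.1066)
member 4 (2-3): L=5.1988, (cx,cy)=(0.3841,0.9233)
member 5 (2-4): L=3.6380, (cx,cy)=(1.0000,0.0000)
member 6 (3-4): L=5.0728, (cx,cy)=(0.3235,-0.9462)
solve A·x = −loads:
  F[0-1] = -2495.7975 N (compression)
  F[0-2] = +1424.2885 N (tension)
  F[1-2] = +2253.8584 N (tension)
  F[1-3] = -1793.8076 N (compression)
  F[2-3] = +777.8192 N (tension)
  F[2-4] = +287.5504 N (tension)
  F[3-4] = -888.8933 N (compression)
  Rx@0 = -446.3700 N
  Ry@0 = +2296.2318 N
  Ry@4 = +841.0982 N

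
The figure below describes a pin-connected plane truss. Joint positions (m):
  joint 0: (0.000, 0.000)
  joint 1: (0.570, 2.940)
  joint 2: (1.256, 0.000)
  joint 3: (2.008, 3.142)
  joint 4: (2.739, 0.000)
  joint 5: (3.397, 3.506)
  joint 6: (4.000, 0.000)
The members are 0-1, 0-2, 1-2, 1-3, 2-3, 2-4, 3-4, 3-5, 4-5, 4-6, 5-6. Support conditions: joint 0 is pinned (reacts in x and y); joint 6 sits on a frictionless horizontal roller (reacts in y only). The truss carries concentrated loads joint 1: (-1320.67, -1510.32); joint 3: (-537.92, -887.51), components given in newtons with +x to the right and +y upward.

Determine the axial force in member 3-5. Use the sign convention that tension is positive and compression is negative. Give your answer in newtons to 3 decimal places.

N=7 nodes, M=11 members, R=3 reactions → 2N=14, M+R=14
member 0 (0-1): L=2.9947, (cx,cy)=(0.1903,0.9817)
member 1 (0-2): L=1.2560, (cx,cy)=(1.0000,0.0000)
member 2 (1-2): L=3.0190, (cx,cy)=(0.2272,-0.9738)
member 3 (1-3): L=1.4521, (cx,cy)=(0.9903,0.1391)
member 4 (2-3): L=3.2307, (cx,cy)=(0.2328,0.9725)
member 5 (2-4): L=1.4830, (cx,cy)=(1.0000,0.0000)
member 6 (3-4): L=3.2259, (cx,cy)=(0.2266,-0.9740)
member 7 (3-5): L=1.4359, (cx,cy)=(0.9673,0.2535)
member 8 (4-5): L=3.5672, (cx,cy)=(0.1845,0.9828)
member 9 (4-6): L=1.2610, (cx,cy)=(1.0000,0.0000)
member 10 (5-6): L=3.5575, (cx,cy)=(0.1695,-0.9855)
solve A·x = −loads:
  F[0-1] = -3188.5971 N (compression)
  F[0-2] = -1251.6936 N (compression)
  F[1-2] = +1710.4005 N (tension)
  F[1-3] = +328.3120 N (tension)
  F[2-3] = -1712.7009 N (compression)
  F[2-4] = -464.3845 N (compression)
  F[3-4] = +826.5904 N (tension)
  F[3-5] = +286.4333 N (tension)
  F[4-5] = -819.1447 N (compression)
  F[4-6] = -125.9795 N (compression)
  F[5-6] = +743.2327 N (tension)
  Rx@0 = +1858.5900 N
  Ry@0 = +3130.3080 N
  Ry@6 = -732.4780 N

286.433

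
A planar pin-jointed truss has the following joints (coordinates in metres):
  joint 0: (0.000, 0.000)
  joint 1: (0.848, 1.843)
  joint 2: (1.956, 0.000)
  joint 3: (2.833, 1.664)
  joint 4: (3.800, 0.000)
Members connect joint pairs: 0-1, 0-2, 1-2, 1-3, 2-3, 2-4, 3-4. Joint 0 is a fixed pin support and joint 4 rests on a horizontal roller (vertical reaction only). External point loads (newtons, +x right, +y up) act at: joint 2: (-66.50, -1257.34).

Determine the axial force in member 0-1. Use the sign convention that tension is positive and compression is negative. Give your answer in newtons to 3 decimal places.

-671.629

N=5 nodes, M=7 members, R=3 reactions → 2N=10, M+R=10
member 0 (0-1): L=2.0287, (cx,cy)=(0.4180,0.9084)
member 1 (0-2): L=1.9560, (cx,cy)=(1.0000,0.0000)
member 2 (1-2): L=2.1504, (cx,cy)=(0.5152,-0.8570)
member 3 (1-3): L=1.9931, (cx,cy)=(0.9960,-0.0898)
member 4 (2-3): L=1.8810, (cx,cy)=(0.4663,0.8847)
member 5 (2-4): L=1.8440, (cx,cy)=(1.0000,0.0000)
member 6 (3-4): L=1.9246, (cx,cy)=(0.5024,-0.8646)
solve A·x = −loads:
  F[0-1] = -671.6289 N (compression)
  F[0-2] = +214.2376 N (tension)
  F[1-2] = +783.9549 N (tension)
  F[1-3] = -687.4468 N (compression)
  F[2-3] = +661.7944 N (tension)
  F[2-4] = +376.1068 N (tension)
  F[3-4] = -748.5473 N (compression)
  Rx@0 = +66.5000 N
  Ry@0 = +610.1408 N
  Ry@4 = +647.1992 N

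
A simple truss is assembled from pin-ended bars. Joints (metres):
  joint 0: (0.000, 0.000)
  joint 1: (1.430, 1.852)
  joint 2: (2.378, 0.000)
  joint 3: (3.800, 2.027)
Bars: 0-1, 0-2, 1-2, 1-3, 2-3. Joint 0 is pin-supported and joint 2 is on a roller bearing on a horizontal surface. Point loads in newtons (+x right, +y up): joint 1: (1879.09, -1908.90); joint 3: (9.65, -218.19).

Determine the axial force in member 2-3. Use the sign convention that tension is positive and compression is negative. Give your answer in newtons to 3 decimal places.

N=4 nodes, M=5 members, R=3 reactions → 2N=8, M+R=8
member 0 (0-1): L=2.3398, (cx,cy)=(0.6112,0.7915)
member 1 (0-2): L=2.3780, (cx,cy)=(1.0000,0.0000)
member 2 (1-2): L=2.0805, (cx,cy)=(0.4557,-0.8902)
member 3 (1-3): L=2.3765, (cx,cy)=(0.9973,0.0736)
member 4 (2-3): L=2.4760, (cx,cy)=(0.5743,0.8186)
solve A·x = −loads:
  F[0-1] = +1062.7199 N (tension)
  F[0-2] = +1239.2528 N (tension)
  F[1-2] = -3075.1667 N (compression)
  F[1-3] = +172.0732 N (tension)
  F[2-3] = -282.0048 N (compression)
  Rx@0 = -1888.7400 N
  Ry@0 = -841.1540 N
  Ry@2 = +2968.2440 N

-282.005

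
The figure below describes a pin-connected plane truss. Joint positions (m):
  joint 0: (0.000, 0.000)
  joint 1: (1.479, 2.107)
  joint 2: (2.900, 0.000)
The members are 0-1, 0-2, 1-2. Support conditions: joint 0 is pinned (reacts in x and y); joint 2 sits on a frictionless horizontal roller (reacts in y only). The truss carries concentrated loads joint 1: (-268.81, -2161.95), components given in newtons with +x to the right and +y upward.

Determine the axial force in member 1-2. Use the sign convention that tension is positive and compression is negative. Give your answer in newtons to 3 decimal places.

N=3 nodes, M=3 members, R=3 reactions → 2N=6, M+R=6
member 0 (0-1): L=2.5743, (cx,cy)=(0.5745,0.8185)
member 1 (0-2): L=2.9000, (cx,cy)=(1.0000,0.0000)
member 2 (1-2): L=2.5414, (cx,cy)=(0.5591,-0.8291)
solve A·x = −loads:
  F[0-1] = -1532.9089 N (compression)
  F[0-2] = +611.8933 N (tension)
  F[1-2] = -1094.3440 N (compression)
  Rx@0 = +268.8100 N
  Ry@0 = +1254.6599 N
  Ry@2 = +907.2901 N

-1094.344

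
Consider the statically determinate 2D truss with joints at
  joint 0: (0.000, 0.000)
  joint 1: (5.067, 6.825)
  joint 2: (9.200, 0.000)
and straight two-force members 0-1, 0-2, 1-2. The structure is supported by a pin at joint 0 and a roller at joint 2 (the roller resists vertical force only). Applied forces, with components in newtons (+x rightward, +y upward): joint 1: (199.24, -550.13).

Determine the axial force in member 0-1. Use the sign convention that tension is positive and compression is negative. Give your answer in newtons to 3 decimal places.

-123.717

N=3 nodes, M=3 members, R=3 reactions → 2N=6, M+R=6
member 0 (0-1): L=8.5003, (cx,cy)=(0.5961,0.8029)
member 1 (0-2): L=9.2000, (cx,cy)=(1.0000,0.0000)
member 2 (1-2): L=7.9789, (cx,cy)=(0.5180,-0.8554)
solve A·x = −loads:
  F[0-1] = -123.7173 N (compression)
  F[0-2] = +272.9874 N (tension)
  F[1-2] = -527.0095 N (compression)
  Rx@0 = -199.2400 N
  Ry@0 = +99.3342 N
  Ry@2 = +450.7958 N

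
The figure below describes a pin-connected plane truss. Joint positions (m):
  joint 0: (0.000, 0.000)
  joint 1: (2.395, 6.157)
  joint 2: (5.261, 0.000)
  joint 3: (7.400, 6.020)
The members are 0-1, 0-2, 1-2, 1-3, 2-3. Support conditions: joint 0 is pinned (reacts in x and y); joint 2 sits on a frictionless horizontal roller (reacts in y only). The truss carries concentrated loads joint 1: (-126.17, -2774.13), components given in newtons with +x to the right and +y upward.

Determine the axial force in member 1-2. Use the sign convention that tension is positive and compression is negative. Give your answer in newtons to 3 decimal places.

N=4 nodes, M=5 members, R=3 reactions → 2N=8, M+R=8
member 0 (0-1): L=6.6064, (cx,cy)=(0.3625,0.9320)
member 1 (0-2): L=5.2610, (cx,cy)=(1.0000,0.0000)
member 2 (1-2): L=6.7914, (cx,cy)=(0.4220,-0.9066)
member 3 (1-3): L=5.0069, (cx,cy)=(0.9996,-0.0274)
member 4 (2-3): L=6.3887, (cx,cy)=(0.3348,0.9423)
solve A·x = −loads:
  F[0-1] = -1779.9889 N (compression)
  F[0-2] = +519.1233 N (tension)
  F[1-2] = -1230.1308 N (compression)
  F[1-3] = +0.0000 N (tension)
  F[2-3] = -0.0000 N (compression)
  Rx@0 = +126.1700 N
  Ry@0 = +1658.9024 N
  Ry@2 = +1115.2276 N

-1230.131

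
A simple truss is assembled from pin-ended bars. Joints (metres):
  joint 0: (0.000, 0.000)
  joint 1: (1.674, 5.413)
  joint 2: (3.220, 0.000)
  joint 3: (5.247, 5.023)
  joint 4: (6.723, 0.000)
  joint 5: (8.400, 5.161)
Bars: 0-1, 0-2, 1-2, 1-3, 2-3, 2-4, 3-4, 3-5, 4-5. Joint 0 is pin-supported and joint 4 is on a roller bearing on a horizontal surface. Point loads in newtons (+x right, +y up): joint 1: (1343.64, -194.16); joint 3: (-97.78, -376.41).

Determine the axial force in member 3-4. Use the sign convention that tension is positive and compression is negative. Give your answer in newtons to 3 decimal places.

-1408.003

N=6 nodes, M=9 members, R=3 reactions → 2N=12, M+R=12
member 0 (0-1): L=5.6659, (cx,cy)=(0.2954,0.9554)
member 1 (0-2): L=3.2200, (cx,cy)=(1.0000,0.0000)
member 2 (1-2): L=5.6294, (cx,cy)=(0.2746,-0.9616)
member 3 (1-3): L=3.5942, (cx,cy)=(0.9941,-0.1085)
member 4 (2-3): L=5.4166, (cx,cy)=(0.3742,0.9273)
member 5 (2-4): L=3.5030, (cx,cy)=(1.0000,0.0000)
member 6 (3-4): L=5.2354, (cx,cy)=(0.2819,-0.9594)
member 7 (3-5): L=3.1560, (cx,cy)=(0.9990,0.0437)
member 8 (4-5): L=5.4266, (cx,cy)=(0.3090,0.9511)
solve A·x = −loads:
  F[0-1] = +816.7807 N (tension)
  F[0-2] = +1004.5423 N (tension)
  F[1-2] = -916.8965 N (compression)
  F[1-3] = -855.5691 N (compression)
  F[2-3] = +950.7228 N (tension)
  F[2-4] = +396.9562 N (tension)
  F[3-4] = -1408.0033 N (compression)
  F[3-5] = +0.0000 N (tension)
  F[4-5] = -0.0000 N (compression)
  Rx@0 = -1245.8600 N
  Ry@0 = -780.3182 N
  Ry@4 = +1350.8882 N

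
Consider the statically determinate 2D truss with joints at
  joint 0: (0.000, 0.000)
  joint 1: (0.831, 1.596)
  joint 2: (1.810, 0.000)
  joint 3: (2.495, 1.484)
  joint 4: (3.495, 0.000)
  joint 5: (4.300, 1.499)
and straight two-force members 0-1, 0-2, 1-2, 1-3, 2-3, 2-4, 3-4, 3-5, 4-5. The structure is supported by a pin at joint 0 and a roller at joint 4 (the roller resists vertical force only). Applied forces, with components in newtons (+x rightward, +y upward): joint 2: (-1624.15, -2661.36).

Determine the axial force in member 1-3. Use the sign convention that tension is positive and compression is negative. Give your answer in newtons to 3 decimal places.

N=6 nodes, M=9 members, R=3 reactions → 2N=12, M+R=12
member 0 (0-1): L=1.7994, (cx,cy)=(0.4618,0.8870)
member 1 (0-2): L=1.8100, (cx,cy)=(1.0000,0.0000)
member 2 (1-2): L=1.8723, (cx,cy)=(0.5229,-0.8524)
member 3 (1-3): L=1.6678, (cx,cy)=(0.9977,-0.0672)
member 4 (2-3): L=1.6345, (cx,cy)=(0.4191,0.9079)
member 5 (2-4): L=1.6850, (cx,cy)=(1.0000,0.0000)
member 6 (3-4): L=1.7895, (cx,cy)=(0.5588,-0.8293)
member 7 (3-5): L=1.8051, (cx,cy)=(1.0000,0.0083)
member 8 (4-5): L=1.7015, (cx,cy)=(0.4731,0.8810)
solve A·x = −loads:
  F[0-1] = -1446.5949 N (compression)
  F[0-2] = -956.0761 N (compression)
  F[1-2] = +1625.0962 N (tension)
  F[1-3] = -1521.2304 N (compression)
  F[2-3] = +1405.5013 N (tension)
  F[2-4] = +928.7549 N (tension)
  F[3-4] = -1661.9928 N (compression)
  F[3-5] = -0.0000 N (compression)
  F[4-5] = +0.0000 N (tension)
  Rx@0 = +1624.1500 N
  Ry@0 = +1283.0877 N
  Ry@4 = +1378.2723 N

-1521.230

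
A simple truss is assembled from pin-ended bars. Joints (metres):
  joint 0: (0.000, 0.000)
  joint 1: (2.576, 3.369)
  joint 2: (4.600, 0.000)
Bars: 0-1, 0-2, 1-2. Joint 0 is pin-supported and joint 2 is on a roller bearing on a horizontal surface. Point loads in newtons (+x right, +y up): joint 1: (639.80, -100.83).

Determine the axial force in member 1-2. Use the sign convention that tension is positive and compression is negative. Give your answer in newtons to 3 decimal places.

N=3 nodes, M=3 members, R=3 reactions → 2N=6, M+R=6
member 0 (0-1): L=4.2410, (cx,cy)=(0.6074,0.7944)
member 1 (0-2): L=4.6000, (cx,cy)=(1.0000,0.0000)
member 2 (1-2): L=3.9302, (cx,cy)=(0.5150,-0.8572)
solve A·x = −loads:
  F[0-1] = +534.0174 N (tension)
  F[0-2] = +315.4345 N (tension)
  F[1-2] = -612.5154 N (compression)
  Rx@0 = -639.8000 N
  Ry@0 = -424.2188 N
  Ry@2 = +525.0488 N

-612.515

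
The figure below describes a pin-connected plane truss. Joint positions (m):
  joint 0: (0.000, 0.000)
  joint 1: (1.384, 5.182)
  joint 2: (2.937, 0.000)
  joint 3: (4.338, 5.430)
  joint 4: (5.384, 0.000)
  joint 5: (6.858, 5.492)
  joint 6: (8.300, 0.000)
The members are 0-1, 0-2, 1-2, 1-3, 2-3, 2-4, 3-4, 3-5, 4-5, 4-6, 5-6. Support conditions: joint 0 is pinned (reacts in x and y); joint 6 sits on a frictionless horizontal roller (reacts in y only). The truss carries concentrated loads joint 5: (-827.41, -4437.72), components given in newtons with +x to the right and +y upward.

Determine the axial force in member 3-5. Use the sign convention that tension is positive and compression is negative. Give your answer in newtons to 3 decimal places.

N=7 nodes, M=11 members, R=3 reactions → 2N=14, M+R=14
member 0 (0-1): L=5.3636, (cx,cy)=(0.2580,0.9661)
member 1 (0-2): L=2.9370, (cx,cy)=(1.0000,0.0000)
member 2 (1-2): L=5.4097, (cx,cy)=(0.2871,-0.9579)
member 3 (1-3): L=2.9644, (cx,cy)=(0.9965,0.0837)
member 4 (2-3): L=5.6078, (cx,cy)=(0.2498,0.9683)
member 5 (2-4): L=2.4470, (cx,cy)=(1.0000,0.0000)
member 6 (3-4): L=5.5298, (cx,cy)=(0.1892,-0.9819)
member 7 (3-5): L=2.5208, (cx,cy)=(0.9997,0.0246)
member 8 (4-5): L=5.6864, (cx,cy)=(0.2592,0.9658)
member 9 (4-6): L=2.9160, (cx,cy)=(1.0000,0.0000)
member 10 (5-6): L=5.6782, (cx,cy)=(0.2540,-0.9672)
solve A·x = −loads:
  F[0-1] = -1364.6872 N (compression)
  F[0-2] = -475.2743 N (compression)
  F[1-2] = +1312.5239 N (tension)
  F[1-3] = -731.4948 N (compression)
  F[2-3] = -1298.4507 N (compression)
  F[2-4] = +225.9117 N (tension)
  F[3-4] = +1310.1125 N (tension)
  F[3-5] = -1301.5310 N (compression)
  F[4-5] = -1331.9896 N (compression)
  F[4-6] = +819.0011 N (tension)
  F[5-6] = -3224.9749 N (compression)
  Rx@0 = +827.4100 N
  Ry@0 = +1318.4732 N
  Ry@6 = +3119.2468 N

-1301.531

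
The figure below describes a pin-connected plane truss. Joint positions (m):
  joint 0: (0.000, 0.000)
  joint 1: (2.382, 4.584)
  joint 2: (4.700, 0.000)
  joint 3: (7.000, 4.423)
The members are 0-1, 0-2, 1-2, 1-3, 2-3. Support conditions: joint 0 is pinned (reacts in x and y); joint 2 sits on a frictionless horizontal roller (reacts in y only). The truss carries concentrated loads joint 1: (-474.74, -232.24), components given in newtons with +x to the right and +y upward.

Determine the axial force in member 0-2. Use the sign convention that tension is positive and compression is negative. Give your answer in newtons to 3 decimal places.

N=4 nodes, M=5 members, R=3 reactions → 2N=8, M+R=8
member 0 (0-1): L=5.1659, (cx,cy)=(0.4611,0.8873)
member 1 (0-2): L=4.7000, (cx,cy)=(1.0000,0.0000)
member 2 (1-2): L=5.1367, (cx,cy)=(0.4513,-0.8924)
member 3 (1-3): L=4.6208, (cx,cy)=(0.9994,-0.0348)
member 4 (2-3): L=4.9853, (cx,cy)=(0.4614,0.8872)
solve A·x = −loads:
  F[0-1] = -650.8840 N (compression)
  F[0-2] = -174.6195 N (compression)
  F[1-2] = +386.9614 N (tension)
  F[1-3] = +0.0000 N (tension)
  F[2-3] = -0.0000 N (compression)
  Rx@0 = +474.7400 N
  Ry@0 = +577.5618 N
  Ry@2 = -345.3218 N

-174.620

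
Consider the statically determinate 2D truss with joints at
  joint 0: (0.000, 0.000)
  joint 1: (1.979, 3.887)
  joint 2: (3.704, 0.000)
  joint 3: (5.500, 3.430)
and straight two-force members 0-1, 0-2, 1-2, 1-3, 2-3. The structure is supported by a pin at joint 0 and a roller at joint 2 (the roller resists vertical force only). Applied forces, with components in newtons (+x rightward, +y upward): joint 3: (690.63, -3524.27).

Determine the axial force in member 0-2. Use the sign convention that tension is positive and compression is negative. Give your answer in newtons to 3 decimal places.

N=4 nodes, M=5 members, R=3 reactions → 2N=8, M+R=8
member 0 (0-1): L=4.3618, (cx,cy)=(0.4537,0.8911)
member 1 (0-2): L=3.7040, (cx,cy)=(1.0000,0.0000)
member 2 (1-2): L=4.2526, (cx,cy)=(0.4056,-0.9140)
member 3 (1-3): L=3.5505, (cx,cy)=(0.9917,-0.1287)
member 4 (2-3): L=3.8718, (cx,cy)=(0.4639,0.8859)
solve A·x = −loads:
  F[0-1] = +2635.2455 N (tension)
  F[0-2] = -505.0147 N (compression)
  F[1-2] = -2906.4556 N (compression)
  F[1-3] = +2394.5274 N (tension)
  F[2-3] = -3630.2684 N (compression)
  Rx@0 = -690.6300 N
  Ry@0 = -2348.3936 N
  Ry@2 = +5872.6636 N

-505.015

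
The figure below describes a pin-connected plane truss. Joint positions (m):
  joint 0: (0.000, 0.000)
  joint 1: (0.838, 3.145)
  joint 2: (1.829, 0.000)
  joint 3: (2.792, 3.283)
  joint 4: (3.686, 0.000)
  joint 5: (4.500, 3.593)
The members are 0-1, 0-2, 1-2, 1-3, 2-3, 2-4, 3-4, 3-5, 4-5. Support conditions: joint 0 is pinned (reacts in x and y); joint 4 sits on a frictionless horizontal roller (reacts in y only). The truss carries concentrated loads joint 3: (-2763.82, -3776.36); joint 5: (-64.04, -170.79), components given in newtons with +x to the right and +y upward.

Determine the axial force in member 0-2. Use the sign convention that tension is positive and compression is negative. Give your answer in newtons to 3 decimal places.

N=6 nodes, M=9 members, R=3 reactions → 2N=12, M+R=12
member 0 (0-1): L=3.2547, (cx,cy)=(0.2575,0.9663)
member 1 (0-2): L=1.8290, (cx,cy)=(1.0000,0.0000)
member 2 (1-2): L=3.2974, (cx,cy)=(0.3005,-0.9538)
member 3 (1-3): L=1.9589, (cx,cy)=(0.9975,0.0704)
member 4 (2-3): L=3.4213, (cx,cy)=(0.2815,0.9596)
member 5 (2-4): L=1.8570, (cx,cy)=(1.0000,0.0000)
member 6 (3-4): L=3.4025, (cx,cy)=(0.2627,-0.9649)
member 7 (3-5): L=1.7359, (cx,cy)=(0.9839,0.1786)
member 8 (4-5): L=3.6841, (cx,cy)=(0.2210,0.9753)
solve A·x = −loads:
  F[0-1] = -3520.9743 N (compression)
  F[0-2] = -1921.3098 N (compression)
  F[1-2] = +3423.8549 N (tension)
  F[1-3] = -1940.3638 N (compression)
  F[2-3] = -3403.1611 N (compression)
  F[2-4] = +65.5704 N (tension)
  F[3-4] = -392.6867 N (compression)
  F[3-5] = -26.8661 N (compression)
  F[4-5] = -170.1988 N (compression)
  Rx@0 = +2827.8600 N
  Ry@0 = +3402.2679 N
  Ry@4 = +544.8821 N

-1921.310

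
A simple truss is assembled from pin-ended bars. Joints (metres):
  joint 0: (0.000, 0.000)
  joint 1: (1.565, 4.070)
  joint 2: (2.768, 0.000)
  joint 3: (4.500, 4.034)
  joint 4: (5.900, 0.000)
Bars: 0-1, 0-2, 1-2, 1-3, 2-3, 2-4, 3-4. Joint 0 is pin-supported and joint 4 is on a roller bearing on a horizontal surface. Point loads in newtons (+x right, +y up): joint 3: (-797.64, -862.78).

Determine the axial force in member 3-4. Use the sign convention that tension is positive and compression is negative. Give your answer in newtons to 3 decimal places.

N=5 nodes, M=7 members, R=3 reactions → 2N=10, M+R=10
member 0 (0-1): L=4.3605, (cx,cy)=(0.3589,0.9334)
member 1 (0-2): L=2.7680, (cx,cy)=(1.0000,0.0000)
member 2 (1-2): L=4.2441, (cx,cy)=(0.2835,-0.9590)
member 3 (1-3): L=2.9352, (cx,cy)=(0.9999,-0.0123)
member 4 (2-3): L=4.3901, (cx,cy)=(0.3945,0.9189)
member 5 (2-4): L=3.1320, (cx,cy)=(1.0000,0.0000)
member 6 (3-4): L=4.2700, (cx,cy)=(0.3279,-0.9447)
solve A·x = −loads:
  F[0-1] = -803.6392 N (compression)
  F[0-2] = -509.2121 N (compression)
  F[1-2] = +788.7260 N (tension)
  F[1-3] = -512.0344 N (compression)
  F[2-3] = -823.1459 N (compression)
  F[2-4] = +39.1067 N (tension)
  F[3-4] = -119.2762 N (compression)
  Rx@0 = +797.6400 N
  Ry@0 = +750.0969 N
  Ry@4 = +112.6831 N

-119.276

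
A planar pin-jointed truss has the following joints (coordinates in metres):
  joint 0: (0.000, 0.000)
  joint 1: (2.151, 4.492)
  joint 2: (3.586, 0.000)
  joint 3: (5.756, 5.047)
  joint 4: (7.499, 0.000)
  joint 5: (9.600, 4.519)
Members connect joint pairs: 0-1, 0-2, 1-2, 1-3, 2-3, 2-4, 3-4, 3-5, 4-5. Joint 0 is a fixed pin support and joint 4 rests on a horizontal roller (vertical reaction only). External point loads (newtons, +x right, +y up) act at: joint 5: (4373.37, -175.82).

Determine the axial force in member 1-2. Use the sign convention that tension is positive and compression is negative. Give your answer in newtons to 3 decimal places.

-2488.229

N=6 nodes, M=9 members, R=3 reactions → 2N=12, M+R=12
member 0 (0-1): L=4.9804, (cx,cy)=(0.4319,0.9019)
member 1 (0-2): L=3.5860, (cx,cy)=(1.0000,0.0000)
member 2 (1-2): L=4.7156, (cx,cy)=(0.3043,-0.9526)
member 3 (1-3): L=3.6475, (cx,cy)=(0.9884,0.1522)
member 4 (2-3): L=5.4937, (cx,cy)=(0.3950,0.9187)
member 5 (2-4): L=3.9130, (cx,cy)=(1.0000,0.0000)
member 6 (3-4): L=5.3395, (cx,cy)=(0.3264,-0.9452)
member 7 (3-5): L=3.8801, (cx,cy)=(0.9907,-0.1361)
member 8 (4-5): L=4.9835, (cx,cy)=(0.4216,0.9068)
solve A·x = −loads:
  F[0-1] = +2976.6408 N (tension)
  F[0-2] = +3087.7921 N (tension)
  F[1-2] = -2488.2294 N (compression)
  F[1-3] = +2066.8283 N (tension)
  F[2-3] = +2580.0228 N (tension)
  F[2-4] = +1311.5108 N (tension)
  F[3-4] = -3448.8489 N (compression)
  F[3-5] = +4227.0042 N (tension)
  F[4-5] = +440.4423 N (tension)
  Rx@0 = -4373.3700 N
  Ry@0 = -2684.7122 N
  Ry@4 = +2860.5322 N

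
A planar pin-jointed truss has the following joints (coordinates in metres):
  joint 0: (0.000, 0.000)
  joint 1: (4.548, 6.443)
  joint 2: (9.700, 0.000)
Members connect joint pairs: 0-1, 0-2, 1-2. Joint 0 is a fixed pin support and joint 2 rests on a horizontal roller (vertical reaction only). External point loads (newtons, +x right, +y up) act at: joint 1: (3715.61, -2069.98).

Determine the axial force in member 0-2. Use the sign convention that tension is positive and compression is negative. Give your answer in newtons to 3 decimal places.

N=3 nodes, M=3 members, R=3 reactions → 2N=6, M+R=6
member 0 (0-1): L=7.8865, (cx,cy)=(0.5767,0.8170)
member 1 (0-2): L=9.7000, (cx,cy)=(1.0000,0.0000)
member 2 (1-2): L=8.2496, (cx,cy)=(0.6245,-0.7810)
solve A·x = −loads:
  F[0-1] = +1675.1833 N (tension)
  F[0-2] = +2749.5599 N (tension)
  F[1-2] = -4402.6938 N (compression)
  Rx@0 = -3715.6100 N
  Ry@0 = -1368.5710 N
  Ry@2 = +3438.5510 N

2749.560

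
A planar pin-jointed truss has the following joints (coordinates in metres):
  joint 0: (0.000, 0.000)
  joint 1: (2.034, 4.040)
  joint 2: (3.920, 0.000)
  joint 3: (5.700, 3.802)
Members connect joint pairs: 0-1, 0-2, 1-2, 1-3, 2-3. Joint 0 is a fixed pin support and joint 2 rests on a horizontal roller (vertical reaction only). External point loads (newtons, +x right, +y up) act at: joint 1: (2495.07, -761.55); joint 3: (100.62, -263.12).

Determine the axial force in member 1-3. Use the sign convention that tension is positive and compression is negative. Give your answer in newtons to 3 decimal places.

N=4 nodes, M=5 members, R=3 reactions → 2N=8, M+R=8
member 0 (0-1): L=4.5231, (cx,cy)=(0.4497,0.8932)
member 1 (0-2): L=3.9200, (cx,cy)=(1.0000,0.0000)
member 2 (1-2): L=4.4585, (cx,cy)=(0.4230,-0.9061)
member 3 (1-3): L=3.6737, (cx,cy)=(0.9979,-0.0648)
member 4 (2-3): L=4.1980, (cx,cy)=(0.4240,0.9057)
solve A·x = −loads:
  F[0-1] = +2711.7765 N (tension)
  F[0-2] = +1376.2365 N (tension)
  F[1-2] = -3529.0585 N (compression)
  F[1-3] = +217.6616 N (tension)
  F[2-3] = -274.9588 N (compression)
  Rx@0 = -2595.6900 N
  Ry@0 = -2422.1200 N
  Ry@2 = +3446.7900 N

217.662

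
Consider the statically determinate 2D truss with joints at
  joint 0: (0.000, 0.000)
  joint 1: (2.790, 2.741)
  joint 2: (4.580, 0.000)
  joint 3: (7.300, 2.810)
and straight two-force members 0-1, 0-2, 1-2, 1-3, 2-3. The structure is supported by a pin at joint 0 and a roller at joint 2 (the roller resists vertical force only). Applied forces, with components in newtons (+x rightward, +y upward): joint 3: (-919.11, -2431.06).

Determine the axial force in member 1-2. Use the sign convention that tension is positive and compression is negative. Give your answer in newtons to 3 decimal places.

N=4 nodes, M=5 members, R=3 reactions → 2N=8, M+R=8
member 0 (0-1): L=3.9112, (cx,cy)=(0.7133,0.7008)
member 1 (0-2): L=4.5800, (cx,cy)=(1.0000,0.0000)
member 2 (1-2): L=3.2737, (cx,cy)=(0.5468,-0.8373)
member 3 (1-3): L=4.5105, (cx,cy)=(0.9999,0.0153)
member 4 (2-3): L=3.9108, (cx,cy)=(0.6955,0.7185)
solve A·x = −loads:
  F[0-1] = +1255.4892 N (tension)
  F[0-2] = -1814.7046 N (compression)
  F[1-2] = -1024.2679 N (compression)
  F[1-3] = +1455.8143 N (tension)
  F[2-3] = -3414.4233 N (compression)
  Rx@0 = +919.1100 N
  Ry@0 = -879.8655 N
  Ry@2 = +3310.9255 N

-1024.268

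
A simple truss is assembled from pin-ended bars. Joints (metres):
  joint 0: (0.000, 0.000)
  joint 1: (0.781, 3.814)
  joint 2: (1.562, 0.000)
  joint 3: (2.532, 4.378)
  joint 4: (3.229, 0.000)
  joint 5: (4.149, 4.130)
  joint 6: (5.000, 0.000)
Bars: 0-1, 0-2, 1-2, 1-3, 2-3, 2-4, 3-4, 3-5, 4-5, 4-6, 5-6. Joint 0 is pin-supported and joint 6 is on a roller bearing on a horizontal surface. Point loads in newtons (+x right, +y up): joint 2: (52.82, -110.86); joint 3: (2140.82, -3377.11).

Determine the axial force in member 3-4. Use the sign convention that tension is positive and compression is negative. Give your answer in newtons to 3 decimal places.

N=7 nodes, M=11 members, R=3 reactions → 2N=14, M+R=14
member 0 (0-1): L=3.8931, (cx,cy)=(0.2006,0.9797)
member 1 (0-2): L=1.5620, (cx,cy)=(1.0000,0.0000)
member 2 (1-2): L=3.8931, (cx,cy)=(0.2006,-0.9797)
member 3 (1-3): L=1.8396, (cx,cy)=(0.9518,0.3066)
member 4 (2-3): L=4.4842, (cx,cy)=(0.2163,0.9763)
member 5 (2-4): L=1.6670, (cx,cy)=(1.0000,0.0000)
member 6 (3-4): L=4.4331, (cx,cy)=(0.1572,-0.9876)
member 7 (3-5): L=1.6359, (cx,cy)=(0.9884,-0.1516)
member 8 (4-5): L=4.2312, (cx,cy)=(0.2174,0.9761)
member 9 (4-6): L=1.7710, (cx,cy)=(1.0000,0.0000)
member 10 (5-6): L=4.2168, (cx,cy)=(0.2018,-0.9794)
solve A·x = −loads:
  F[0-1] = +134.0584 N (tension)
  F[0-2] = +2166.7467 N (tension)
  F[1-2] = -117.4683 N (compression)
  F[1-3] = +53.0115 N (tension)
  F[2-3] = +231.4196 N (tension)
  F[2-4] = +2040.3016 N (tension)
  F[3-4] = -3431.8171 N (compression)
  F[3-5] = -1518.2818 N (compression)
  F[4-5] = +3472.2050 N (tension)
  F[4-6] = +745.7692 N (tension)
  F[5-6] = -3695.3386 N (compression)
  Rx@0 = -2193.6400 N
  Ry@0 = -131.3332 N
  Ry@6 = +3619.3032 N

-3431.817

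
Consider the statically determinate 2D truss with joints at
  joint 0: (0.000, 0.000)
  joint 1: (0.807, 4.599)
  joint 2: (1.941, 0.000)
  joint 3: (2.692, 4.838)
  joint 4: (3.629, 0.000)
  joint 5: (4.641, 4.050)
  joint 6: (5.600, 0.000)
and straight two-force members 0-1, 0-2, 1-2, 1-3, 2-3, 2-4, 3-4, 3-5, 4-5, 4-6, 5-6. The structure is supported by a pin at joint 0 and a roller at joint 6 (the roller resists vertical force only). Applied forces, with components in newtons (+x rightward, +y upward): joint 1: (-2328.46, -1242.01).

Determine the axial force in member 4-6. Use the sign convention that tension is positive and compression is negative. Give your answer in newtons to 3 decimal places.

N=7 nodes, M=11 members, R=3 reactions → 2N=14, M+R=14
member 0 (0-1): L=4.6693, (cx,cy)=(0.1728,0.9850)
member 1 (0-2): L=1.9410, (cx,cy)=(1.0000,0.0000)
member 2 (1-2): L=4.7367, (cx,cy)=(0.2394,-0.9709)
member 3 (1-3): L=1.9001, (cx,cy)=(0.9921,0.1258)
member 4 (2-3): L=4.8959, (cx,cy)=(0.1534,0.9882)
member 5 (2-4): L=1.6880, (cx,cy)=(1.0000,0.0000)
member 6 (3-4): L=4.9279, (cx,cy)=(0.1901,-0.9818)
member 7 (3-5): L=2.1023, (cx,cy)=(0.9271,-0.3748)
member 8 (4-5): L=4.1745, (cx,cy)=(0.2424,0.9702)
member 9 (4-6): L=1.9710, (cx,cy)=(1.0000,0.0000)
member 10 (5-6): L=4.1620, (cx,cy)=(0.2304,-0.9731)
solve A·x = −loads:
  F[0-1] = -3020.7335 N (compression)
  F[0-2] = -1806.3797 N (compression)
  F[1-2] = +1959.8000 N (tension)
  F[1-3] = +1347.8994 N (tension)
  F[2-3] = -1925.5974 N (compression)
  F[2-4] = -1041.8221 N (compression)
  F[3-4] = +1449.9664 N (tension)
  F[3-5] = +826.3716 N (tension)
  F[4-5] = -1467.2822 N (compression)
  F[4-6] = -410.4201 N (compression)
  F[5-6] = +1781.1943 N (tension)
  Rx@0 = +2328.4600 N
  Ry@0 = +2975.2753 N
  Ry@6 = -1733.2653 N

-410.420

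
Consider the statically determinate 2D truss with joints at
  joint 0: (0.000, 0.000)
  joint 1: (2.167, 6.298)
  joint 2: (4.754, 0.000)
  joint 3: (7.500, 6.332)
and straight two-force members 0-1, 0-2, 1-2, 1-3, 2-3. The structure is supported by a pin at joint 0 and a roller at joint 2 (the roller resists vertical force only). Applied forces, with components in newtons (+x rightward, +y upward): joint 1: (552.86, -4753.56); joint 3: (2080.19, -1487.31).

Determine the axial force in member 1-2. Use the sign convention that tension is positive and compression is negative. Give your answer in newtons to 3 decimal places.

N=4 nodes, M=5 members, R=3 reactions → 2N=8, M+R=8
member 0 (0-1): L=6.6604, (cx,cy)=(0.3254,0.9456)
member 1 (0-2): L=4.7540, (cx,cy)=(1.0000,0.0000)
member 2 (1-2): L=6.8086, (cx,cy)=(0.3800,-0.9250)
member 3 (1-3): L=5.3331, (cx,cy)=(1.0000,0.0064)
member 4 (2-3): L=6.9018, (cx,cy)=(0.3979,0.9174)
solve A·x = −loads:
  F[0-1] = +1877.5813 N (tension)
  F[0-2] = +2022.1663 N (tension)
  F[1-2] = -7039.5023 N (compression)
  F[1-3] = +2732.8032 N (tension)
  F[2-3] = -1640.1375 N (compression)
  Rx@0 = -2633.0500 N
  Ry@0 = -1775.4247 N
  Ry@2 = +8016.2947 N

-7039.502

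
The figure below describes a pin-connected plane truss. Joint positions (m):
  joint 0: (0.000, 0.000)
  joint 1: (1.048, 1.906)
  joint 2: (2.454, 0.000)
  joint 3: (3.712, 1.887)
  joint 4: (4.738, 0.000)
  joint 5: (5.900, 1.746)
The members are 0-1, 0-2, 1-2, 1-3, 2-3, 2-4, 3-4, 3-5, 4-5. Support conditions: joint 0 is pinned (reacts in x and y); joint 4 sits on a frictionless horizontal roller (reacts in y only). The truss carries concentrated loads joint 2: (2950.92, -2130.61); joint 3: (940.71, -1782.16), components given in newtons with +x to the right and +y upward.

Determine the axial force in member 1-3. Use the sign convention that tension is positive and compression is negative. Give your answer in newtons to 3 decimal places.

-1343.991

N=6 nodes, M=9 members, R=3 reactions → 2N=12, M+R=12
member 0 (0-1): L=2.1751, (cx,cy)=(0.4818,0.8763)
member 1 (0-2): L=2.4540, (cx,cy)=(1.0000,0.0000)
member 2 (1-2): L=2.3685, (cx,cy)=(0.5936,-0.8047)
member 3 (1-3): L=2.6641, (cx,cy)=(1.0000,-0.0071)
member 4 (2-3): L=2.2679, (cx,cy)=(0.5547,0.8321)
member 5 (2-4): L=2.2840, (cx,cy)=(1.0000,0.0000)
member 6 (3-4): L=2.1479, (cx,cy)=(0.4777,-0.8785)
member 7 (3-5): L=2.1925, (cx,cy)=(0.9979,-0.0643)
member 8 (4-5): L=2.0973, (cx,cy)=(0.5540,0.8325)
solve A·x = −loads:
  F[0-1] = -1184.9572 N (compression)
  F[0-2] = +4462.5576 N (tension)
  F[1-2] = +1302.2045 N (tension)
  F[1-3] = -1343.9908 N (compression)
  F[2-3] = +1301.2163 N (tension)
  F[2-4] = +1562.8816 N (tension)
  F[3-4] = -3271.8351 N (compression)
  F[3-5] = +0.0000 N (tension)
  F[4-5] = -0.0000 N (compression)
  Rx@0 = -3891.6300 N
  Ry@0 = +1038.3473 N
  Ry@4 = +2874.4227 N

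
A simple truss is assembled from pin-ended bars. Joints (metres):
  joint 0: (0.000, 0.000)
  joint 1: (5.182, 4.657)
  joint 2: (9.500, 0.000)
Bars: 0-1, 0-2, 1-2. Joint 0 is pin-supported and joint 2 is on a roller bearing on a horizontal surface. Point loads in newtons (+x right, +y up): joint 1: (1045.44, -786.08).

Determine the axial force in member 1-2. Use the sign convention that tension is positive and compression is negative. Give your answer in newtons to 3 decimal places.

-1283.624

N=3 nodes, M=3 members, R=3 reactions → 2N=6, M+R=6
member 0 (0-1): L=6.9671, (cx,cy)=(0.7438,0.6684)
member 1 (0-2): L=9.5000, (cx,cy)=(1.0000,0.0000)
member 2 (1-2): L=6.3508, (cx,cy)=(0.6799,-0.7333)
solve A·x = −loads:
  F[0-1] = +232.1750 N (tension)
  F[0-2] = +872.7531 N (tension)
  F[1-2] = -1283.6239 N (compression)
  Rx@0 = -1045.4400 N
  Ry@0 = -155.1916 N
  Ry@2 = +941.2716 N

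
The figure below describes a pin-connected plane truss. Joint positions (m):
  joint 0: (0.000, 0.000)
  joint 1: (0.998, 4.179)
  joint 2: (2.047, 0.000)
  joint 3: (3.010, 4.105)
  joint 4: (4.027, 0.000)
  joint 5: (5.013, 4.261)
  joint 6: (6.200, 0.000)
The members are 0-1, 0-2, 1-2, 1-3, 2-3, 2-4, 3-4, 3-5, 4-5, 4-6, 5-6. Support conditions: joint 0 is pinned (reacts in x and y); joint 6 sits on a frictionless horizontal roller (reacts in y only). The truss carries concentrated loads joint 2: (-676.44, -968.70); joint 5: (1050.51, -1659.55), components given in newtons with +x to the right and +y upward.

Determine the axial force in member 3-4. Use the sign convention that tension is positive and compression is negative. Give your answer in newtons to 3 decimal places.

-728.076

N=7 nodes, M=11 members, R=3 reactions → 2N=14, M+R=14
member 0 (0-1): L=4.2965, (cx,cy)=(0.2323,0.9726)
member 1 (0-2): L=2.0470, (cx,cy)=(1.0000,0.0000)
member 2 (1-2): L=4.3086, (cx,cy)=(0.2435,-0.9699)
member 3 (1-3): L=2.0134, (cx,cy)=(0.9993,-0.0368)
member 4 (2-3): L=4.2164, (cx,cy)=(0.2284,0.9736)
member 5 (2-4): L=1.9800, (cx,cy)=(1.0000,0.0000)
member 6 (3-4): L=4.2291, (cx,cy)=(0.2405,-0.9707)
member 7 (3-5): L=2.0091, (cx,cy)=(0.9970,0.0776)
member 8 (4-5): L=4.3736, (cx,cy)=(0.2254,0.9743)
member 9 (4-6): L=2.1730, (cx,cy)=(1.0000,0.0000)
member 10 (5-6): L=4.4232, (cx,cy)=(0.2684,-0.9633)
solve A·x = −loads:
  F[0-1] = -251.5038 N (compression)
  F[0-2] = +432.4896 N (tension)
  F[1-2] = +256.8001 N (tension)
  F[1-3] = -121.0229 N (compression)
  F[2-3] = +739.1636 N (tension)
  F[2-4] = +1002.6324 N (tension)
  F[3-4] = -728.0756 N (compression)
  F[3-5] = +223.6378 N (tension)
  F[4-5] = +725.3843 N (tension)
  F[4-6] = +664.0139 N (tension)
  F[5-6] = -2474.3855 N (compression)
  Rx@0 = -374.0700 N
  Ry@0 = +244.6248 N
  Ry@6 = +2383.6252 N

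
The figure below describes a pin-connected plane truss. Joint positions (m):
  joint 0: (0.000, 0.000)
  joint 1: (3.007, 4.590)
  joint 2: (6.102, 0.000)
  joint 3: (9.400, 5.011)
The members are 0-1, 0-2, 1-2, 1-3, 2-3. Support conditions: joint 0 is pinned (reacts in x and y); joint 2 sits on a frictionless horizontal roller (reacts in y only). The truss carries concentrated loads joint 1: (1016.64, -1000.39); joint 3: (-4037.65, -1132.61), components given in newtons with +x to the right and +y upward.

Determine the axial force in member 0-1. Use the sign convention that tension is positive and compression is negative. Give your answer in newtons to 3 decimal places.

N=4 nodes, M=5 members, R=3 reactions → 2N=8, M+R=8
member 0 (0-1): L=5.4873, (cx,cy)=(0.5480,0.8365)
member 1 (0-2): L=6.1020, (cx,cy)=(1.0000,0.0000)
member 2 (1-2): L=5.5360, (cx,cy)=(0.5591,-0.8291)
member 3 (1-3): L=6.4068, (cx,cy)=(0.9978,0.0657)
member 4 (2-3): L=5.9989, (cx,cy)=(0.5498,0.8353)
solve A·x = −loads:
  F[0-1] = -2924.4779 N (compression)
  F[0-2] = -1418.4093 N (compression)
  F[1-2] = +1470.5399 N (tension)
  F[1-3] = -3448.8286 N (compression)
  F[2-3] = -1084.5975 N (compression)
  Rx@0 = +3021.0100 N
  Ry@0 = +2446.2710 N
  Ry@2 = -313.2710 N

-2924.478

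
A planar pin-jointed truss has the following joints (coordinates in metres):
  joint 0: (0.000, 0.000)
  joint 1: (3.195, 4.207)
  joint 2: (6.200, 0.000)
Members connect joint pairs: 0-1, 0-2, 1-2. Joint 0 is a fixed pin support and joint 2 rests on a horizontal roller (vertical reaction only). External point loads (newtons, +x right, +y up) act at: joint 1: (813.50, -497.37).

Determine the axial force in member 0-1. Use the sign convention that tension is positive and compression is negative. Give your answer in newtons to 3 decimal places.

390.439

N=3 nodes, M=3 members, R=3 reactions → 2N=6, M+R=6
member 0 (0-1): L=5.2827, (cx,cy)=(0.6048,0.7964)
member 1 (0-2): L=6.2000, (cx,cy)=(1.0000,0.0000)
member 2 (1-2): L=5.1700, (cx,cy)=(0.5812,-0.8137)
solve A·x = −loads:
  F[0-1] = +390.4387 N (tension)
  F[0-2] = +577.3608 N (tension)
  F[1-2] = -993.3291 N (compression)
  Rx@0 = -813.5000 N
  Ry@0 = -310.9351 N
  Ry@2 = +808.3051 N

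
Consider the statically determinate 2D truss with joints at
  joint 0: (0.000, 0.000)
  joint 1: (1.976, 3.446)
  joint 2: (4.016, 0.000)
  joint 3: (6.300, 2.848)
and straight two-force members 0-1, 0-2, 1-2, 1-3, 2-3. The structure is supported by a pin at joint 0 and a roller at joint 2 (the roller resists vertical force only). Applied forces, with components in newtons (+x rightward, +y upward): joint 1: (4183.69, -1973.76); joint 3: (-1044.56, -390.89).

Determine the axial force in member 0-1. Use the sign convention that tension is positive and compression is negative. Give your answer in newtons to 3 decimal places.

N=4 nodes, M=5 members, R=3 reactions → 2N=8, M+R=8
member 0 (0-1): L=3.9723, (cx,cy)=(0.4974,0.8675)
member 1 (0-2): L=4.0160, (cx,cy)=(1.0000,0.0000)
member 2 (1-2): L=4.0046, (cx,cy)=(0.5094,-0.8605)
member 3 (1-3): L=4.3652, (cx,cy)=(0.9906,-0.1370)
member 4 (2-3): L=3.6507, (cx,cy)=(0.6256,0.7801)
solve A·x = −loads:
  F[0-1] = +2384.8195 N (tension)
  F[0-2] = +1952.8261 N (tension)
  F[1-2] = -4592.0855 N (compression)
  F[1-3] = -664.3540 N (compression)
  F[2-3] = -617.7287 N (compression)
  Rx@0 = -3139.1300 N
  Ry@0 = -2068.8275 N
  Ry@2 = +4433.4775 N

2384.820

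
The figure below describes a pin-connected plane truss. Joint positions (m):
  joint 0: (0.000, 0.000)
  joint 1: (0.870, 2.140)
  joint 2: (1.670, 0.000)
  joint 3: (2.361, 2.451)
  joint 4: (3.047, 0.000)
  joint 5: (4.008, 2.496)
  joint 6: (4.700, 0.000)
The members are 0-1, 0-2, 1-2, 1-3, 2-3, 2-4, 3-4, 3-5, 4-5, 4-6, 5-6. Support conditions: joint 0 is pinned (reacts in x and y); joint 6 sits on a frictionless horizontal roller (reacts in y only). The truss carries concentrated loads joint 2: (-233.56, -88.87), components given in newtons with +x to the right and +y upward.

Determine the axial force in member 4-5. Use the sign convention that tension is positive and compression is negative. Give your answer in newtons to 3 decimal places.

N=7 nodes, M=11 members, R=3 reactions → 2N=14, M+R=14
member 0 (0-1): L=2.3101, (cx,cy)=(0.3766,0.9264)
member 1 (0-2): L=1.6700, (cx,cy)=(1.0000,0.0000)
member 2 (1-2): L=2.2846, (cx,cy)=(0.3502,-0.9367)
member 3 (1-3): L=1.5231, (cx,cy)=(0.9789,0.2042)
member 4 (2-3): L=2.5465, (cx,cy)=(0.2713,0.9625)
member 5 (2-4): L=1.3770, (cx,cy)=(1.0000,0.0000)
member 6 (3-4): L=2.5452, (cx,cy)=(0.2695,-0.9630)
member 7 (3-5): L=1.6476, (cx,cy)=(0.9996,0.0273)
member 8 (4-5): L=2.6746, (cx,cy)=(0.3593,0.9332)
member 9 (4-6): L=1.6530, (cx,cy)=(1.0000,0.0000)
member 10 (5-6): L=2.5902, (cx,cy)=(0.2672,-0.9637)
solve A·x = −loads:
  F[0-1] = -61.8464 N (compression)
  F[0-2] = -210.2681 N (compression)
  F[1-2] = +51.9293 N (tension)
  F[1-3] = -42.3683 N (compression)
  F[2-3] = +41.7966 N (tension)
  F[2-4] = +30.1343 N (tension)
  F[3-4] = -33.3904 N (compression)
  F[3-5] = -21.1425 N (compression)
  F[4-5] = +34.4556 N (tension)
  F[4-6] = +8.7546 N (tension)
  F[5-6] = -32.7683 N (compression)
  Rx@0 = +233.5600 N
  Ry@0 = +57.2928 N
  Ry@6 = +31.5772 N

34.456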